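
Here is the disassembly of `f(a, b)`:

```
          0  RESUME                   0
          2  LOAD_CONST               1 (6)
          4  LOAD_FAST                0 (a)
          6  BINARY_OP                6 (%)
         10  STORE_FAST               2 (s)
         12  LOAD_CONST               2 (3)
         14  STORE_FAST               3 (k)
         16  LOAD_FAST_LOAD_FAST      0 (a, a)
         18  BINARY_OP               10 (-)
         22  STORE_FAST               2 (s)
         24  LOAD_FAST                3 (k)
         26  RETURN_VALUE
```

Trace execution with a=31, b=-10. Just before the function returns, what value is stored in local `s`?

0

LOAD_CONST → push 6. Stack: [6]
LOAD_FAST a → push 31. Stack: [6, 31]
BINARY_OP % → 6 % 31 = 6. Stack: [6]
STORE_FAST s → s=6. Stack: []
LOAD_CONST → push 3. Stack: [3]
STORE_FAST k → k=3. Stack: []
LOAD_FAST_LOAD_FAST a,a → push 31,31. Stack: [31, 31]
BINARY_OP - → 31 - 31 = 0. Stack: [0]
STORE_FAST s → s=0. Stack: []
LOAD_FAST k → push 3. Stack: [3]
RETURN_VALUE → return 3.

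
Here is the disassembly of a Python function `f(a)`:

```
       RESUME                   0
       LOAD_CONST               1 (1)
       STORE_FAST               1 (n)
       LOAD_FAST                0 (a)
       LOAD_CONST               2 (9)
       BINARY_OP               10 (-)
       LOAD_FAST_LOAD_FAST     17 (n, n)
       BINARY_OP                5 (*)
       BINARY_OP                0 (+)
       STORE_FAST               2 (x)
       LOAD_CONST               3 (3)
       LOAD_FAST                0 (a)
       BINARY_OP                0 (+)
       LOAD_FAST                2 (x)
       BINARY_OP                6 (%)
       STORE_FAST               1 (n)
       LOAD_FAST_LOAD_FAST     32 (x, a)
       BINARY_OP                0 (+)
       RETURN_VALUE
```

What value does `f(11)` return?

LOAD_CONST → push 1. Stack: [1]
STORE_FAST n → n=1. Stack: []
LOAD_FAST a → push 11. Stack: [11]
LOAD_CONST → push 9. Stack: [11, 9]
BINARY_OP - → 11 - 9 = 2. Stack: [2]
LOAD_FAST_LOAD_FAST n,n → push 1,1. Stack: [2, 1, 1]
BINARY_OP * → 1 * 1 = 1. Stack: [2, 1]
BINARY_OP + → 2 + 1 = 3. Stack: [3]
STORE_FAST x → x=3. Stack: []
LOAD_CONST → push 3. Stack: [3]
LOAD_FAST a → push 11. Stack: [3, 11]
BINARY_OP + → 3 + 11 = 14. Stack: [14]
LOAD_FAST x → push 3. Stack: [14, 3]
BINARY_OP % → 14 % 3 = 2. Stack: [2]
STORE_FAST n → n=2. Stack: []
LOAD_FAST_LOAD_FAST x,a → push 3,11. Stack: [3, 11]
BINARY_OP + → 3 + 11 = 14. Stack: [14]
RETURN_VALUE → return 14.

14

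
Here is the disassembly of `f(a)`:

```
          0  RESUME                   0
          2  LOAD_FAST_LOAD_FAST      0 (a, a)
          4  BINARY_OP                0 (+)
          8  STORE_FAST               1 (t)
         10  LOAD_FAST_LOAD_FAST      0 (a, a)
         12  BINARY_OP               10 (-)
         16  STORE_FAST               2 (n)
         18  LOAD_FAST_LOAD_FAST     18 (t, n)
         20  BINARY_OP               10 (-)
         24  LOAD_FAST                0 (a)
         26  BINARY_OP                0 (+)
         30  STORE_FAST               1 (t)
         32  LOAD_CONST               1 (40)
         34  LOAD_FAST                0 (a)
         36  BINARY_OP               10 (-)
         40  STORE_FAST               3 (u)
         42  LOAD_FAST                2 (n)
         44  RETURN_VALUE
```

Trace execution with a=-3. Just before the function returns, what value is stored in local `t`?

LOAD_FAST_LOAD_FAST a,a → push -3,-3. Stack: [-3, -3]
BINARY_OP + → -3 + -3 = -6. Stack: [-6]
STORE_FAST t → t=-6. Stack: []
LOAD_FAST_LOAD_FAST a,a → push -3,-3. Stack: [-3, -3]
BINARY_OP - → -3 - -3 = 0. Stack: [0]
STORE_FAST n → n=0. Stack: []
LOAD_FAST_LOAD_FAST t,n → push -6,0. Stack: [-6, 0]
BINARY_OP - → -6 - 0 = -6. Stack: [-6]
LOAD_FAST a → push -3. Stack: [-6, -3]
BINARY_OP + → -6 + -3 = -9. Stack: [-9]
STORE_FAST t → t=-9. Stack: []
LOAD_CONST → push 40. Stack: [40]
LOAD_FAST a → push -3. Stack: [40, -3]
BINARY_OP - → 40 - -3 = 43. Stack: [43]
STORE_FAST u → u=43. Stack: []
LOAD_FAST n → push 0. Stack: [0]
RETURN_VALUE → return 0.

-9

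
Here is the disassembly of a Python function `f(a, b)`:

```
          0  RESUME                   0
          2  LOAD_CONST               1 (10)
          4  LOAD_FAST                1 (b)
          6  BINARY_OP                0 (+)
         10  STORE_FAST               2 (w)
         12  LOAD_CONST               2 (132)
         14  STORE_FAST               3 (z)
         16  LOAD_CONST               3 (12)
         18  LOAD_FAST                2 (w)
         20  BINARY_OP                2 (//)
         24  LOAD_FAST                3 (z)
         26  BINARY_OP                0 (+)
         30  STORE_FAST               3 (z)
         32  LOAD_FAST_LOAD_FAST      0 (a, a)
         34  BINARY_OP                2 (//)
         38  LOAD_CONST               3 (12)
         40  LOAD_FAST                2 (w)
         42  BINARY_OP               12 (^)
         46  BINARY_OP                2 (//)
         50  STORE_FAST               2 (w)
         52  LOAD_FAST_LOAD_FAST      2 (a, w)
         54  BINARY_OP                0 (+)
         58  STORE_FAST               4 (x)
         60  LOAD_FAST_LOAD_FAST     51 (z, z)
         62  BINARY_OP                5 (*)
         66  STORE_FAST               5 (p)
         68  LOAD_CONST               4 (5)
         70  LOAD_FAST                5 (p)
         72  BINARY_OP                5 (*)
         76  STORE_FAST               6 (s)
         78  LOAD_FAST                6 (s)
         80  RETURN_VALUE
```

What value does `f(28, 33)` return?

87120

LOAD_CONST → push 10. Stack: [10]
LOAD_FAST b → push 33. Stack: [10, 33]
BINARY_OP + → 10 + 33 = 43. Stack: [43]
STORE_FAST w → w=43. Stack: []
LOAD_CONST → push 132. Stack: [132]
STORE_FAST z → z=132. Stack: []
LOAD_CONST → push 12. Stack: [12]
LOAD_FAST w → push 43. Stack: [12, 43]
BINARY_OP // → 12 // 43 = 0. Stack: [0]
LOAD_FAST z → push 132. Stack: [0, 132]
BINARY_OP + → 0 + 132 = 132. Stack: [132]
STORE_FAST z → z=132. Stack: []
LOAD_FAST_LOAD_FAST a,a → push 28,28. Stack: [28, 28]
BINARY_OP // → 28 // 28 = 1. Stack: [1]
LOAD_CONST → push 12. Stack: [1, 12]
LOAD_FAST w → push 43. Stack: [1, 12, 43]
BINARY_OP ^ → 12 ^ 43 = 39. Stack: [1, 39]
BINARY_OP // → 1 // 39 = 0. Stack: [0]
STORE_FAST w → w=0. Stack: []
LOAD_FAST_LOAD_FAST a,w → push 28,0. Stack: [28, 0]
BINARY_OP + → 28 + 0 = 28. Stack: [28]
STORE_FAST x → x=28. Stack: []
LOAD_FAST_LOAD_FAST z,z → push 132,132. Stack: [132, 132]
BINARY_OP * → 132 * 132 = 17424. Stack: [17424]
STORE_FAST p → p=17424. Stack: []
LOAD_CONST → push 5. Stack: [5]
LOAD_FAST p → push 17424. Stack: [5, 17424]
BINARY_OP * → 5 * 17424 = 87120. Stack: [87120]
STORE_FAST s → s=87120. Stack: []
LOAD_FAST s → push 87120. Stack: [87120]
RETURN_VALUE → return 87120.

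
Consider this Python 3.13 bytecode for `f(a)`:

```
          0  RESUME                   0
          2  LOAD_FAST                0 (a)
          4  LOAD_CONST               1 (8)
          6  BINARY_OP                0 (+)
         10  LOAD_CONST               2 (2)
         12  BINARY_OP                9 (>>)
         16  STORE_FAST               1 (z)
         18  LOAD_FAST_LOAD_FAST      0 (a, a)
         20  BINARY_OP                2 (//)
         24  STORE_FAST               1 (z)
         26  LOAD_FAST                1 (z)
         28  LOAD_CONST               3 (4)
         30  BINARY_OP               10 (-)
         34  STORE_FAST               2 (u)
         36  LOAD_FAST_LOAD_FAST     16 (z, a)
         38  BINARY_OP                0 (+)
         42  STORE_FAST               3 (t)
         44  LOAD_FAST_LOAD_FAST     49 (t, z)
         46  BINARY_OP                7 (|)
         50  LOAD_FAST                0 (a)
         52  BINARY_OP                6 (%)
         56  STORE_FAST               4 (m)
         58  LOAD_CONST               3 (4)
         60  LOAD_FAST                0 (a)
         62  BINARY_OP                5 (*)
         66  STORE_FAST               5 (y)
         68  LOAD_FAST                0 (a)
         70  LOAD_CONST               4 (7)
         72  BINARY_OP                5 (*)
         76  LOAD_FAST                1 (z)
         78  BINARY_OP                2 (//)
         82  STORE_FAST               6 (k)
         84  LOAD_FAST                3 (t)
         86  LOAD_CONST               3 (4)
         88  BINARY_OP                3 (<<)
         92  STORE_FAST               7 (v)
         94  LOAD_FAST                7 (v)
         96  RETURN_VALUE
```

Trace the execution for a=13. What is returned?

224

LOAD_FAST a → push 13. Stack: [13]
LOAD_CONST → push 8. Stack: [13, 8]
BINARY_OP + → 13 + 8 = 21. Stack: [21]
LOAD_CONST → push 2. Stack: [21, 2]
BINARY_OP >> → 21 >> 2 = 5. Stack: [5]
STORE_FAST z → z=5. Stack: []
LOAD_FAST_LOAD_FAST a,a → push 13,13. Stack: [13, 13]
BINARY_OP // → 13 // 13 = 1. Stack: [1]
STORE_FAST z → z=1. Stack: []
LOAD_FAST z → push 1. Stack: [1]
LOAD_CONST → push 4. Stack: [1, 4]
BINARY_OP - → 1 - 4 = -3. Stack: [-3]
STORE_FAST u → u=-3. Stack: []
LOAD_FAST_LOAD_FAST z,a → push 1,13. Stack: [1, 13]
BINARY_OP + → 1 + 13 = 14. Stack: [14]
STORE_FAST t → t=14. Stack: []
LOAD_FAST_LOAD_FAST t,z → push 14,1. Stack: [14, 1]
BINARY_OP | → 14 | 1 = 15. Stack: [15]
LOAD_FAST a → push 13. Stack: [15, 13]
BINARY_OP % → 15 % 13 = 2. Stack: [2]
STORE_FAST m → m=2. Stack: []
LOAD_CONST → push 4. Stack: [4]
LOAD_FAST a → push 13. Stack: [4, 13]
BINARY_OP * → 4 * 13 = 52. Stack: [52]
STORE_FAST y → y=52. Stack: []
LOAD_FAST a → push 13. Stack: [13]
LOAD_CONST → push 7. Stack: [13, 7]
BINARY_OP * → 13 * 7 = 91. Stack: [91]
LOAD_FAST z → push 1. Stack: [91, 1]
BINARY_OP // → 91 // 1 = 91. Stack: [91]
STORE_FAST k → k=91. Stack: []
LOAD_FAST t → push 14. Stack: [14]
LOAD_CONST → push 4. Stack: [14, 4]
BINARY_OP << → 14 << 4 = 224. Stack: [224]
STORE_FAST v → v=224. Stack: []
LOAD_FAST v → push 224. Stack: [224]
RETURN_VALUE → return 224.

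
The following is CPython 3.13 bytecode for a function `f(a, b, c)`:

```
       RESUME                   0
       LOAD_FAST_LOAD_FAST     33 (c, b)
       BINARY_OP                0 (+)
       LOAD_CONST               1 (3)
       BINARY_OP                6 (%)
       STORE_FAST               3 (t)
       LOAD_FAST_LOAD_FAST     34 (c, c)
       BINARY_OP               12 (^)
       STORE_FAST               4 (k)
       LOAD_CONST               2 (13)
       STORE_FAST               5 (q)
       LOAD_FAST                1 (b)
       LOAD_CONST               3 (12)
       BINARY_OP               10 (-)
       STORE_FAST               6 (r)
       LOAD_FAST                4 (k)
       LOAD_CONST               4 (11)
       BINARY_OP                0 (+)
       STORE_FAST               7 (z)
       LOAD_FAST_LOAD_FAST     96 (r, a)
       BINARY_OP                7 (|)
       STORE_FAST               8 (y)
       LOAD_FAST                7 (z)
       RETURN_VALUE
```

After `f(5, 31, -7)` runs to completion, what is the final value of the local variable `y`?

LOAD_FAST_LOAD_FAST c,b → push -7,31. Stack: [-7, 31]
BINARY_OP + → -7 + 31 = 24. Stack: [24]
LOAD_CONST → push 3. Stack: [24, 3]
BINARY_OP % → 24 % 3 = 0. Stack: [0]
STORE_FAST t → t=0. Stack: []
LOAD_FAST_LOAD_FAST c,c → push -7,-7. Stack: [-7, -7]
BINARY_OP ^ → -7 ^ -7 = 0. Stack: [0]
STORE_FAST k → k=0. Stack: []
LOAD_CONST → push 13. Stack: [13]
STORE_FAST q → q=13. Stack: []
LOAD_FAST b → push 31. Stack: [31]
LOAD_CONST → push 12. Stack: [31, 12]
BINARY_OP - → 31 - 12 = 19. Stack: [19]
STORE_FAST r → r=19. Stack: []
LOAD_FAST k → push 0. Stack: [0]
LOAD_CONST → push 11. Stack: [0, 11]
BINARY_OP + → 0 + 11 = 11. Stack: [11]
STORE_FAST z → z=11. Stack: []
LOAD_FAST_LOAD_FAST r,a → push 19,5. Stack: [19, 5]
BINARY_OP | → 19 | 5 = 23. Stack: [23]
STORE_FAST y → y=23. Stack: []
LOAD_FAST z → push 11. Stack: [11]
RETURN_VALUE → return 11.

23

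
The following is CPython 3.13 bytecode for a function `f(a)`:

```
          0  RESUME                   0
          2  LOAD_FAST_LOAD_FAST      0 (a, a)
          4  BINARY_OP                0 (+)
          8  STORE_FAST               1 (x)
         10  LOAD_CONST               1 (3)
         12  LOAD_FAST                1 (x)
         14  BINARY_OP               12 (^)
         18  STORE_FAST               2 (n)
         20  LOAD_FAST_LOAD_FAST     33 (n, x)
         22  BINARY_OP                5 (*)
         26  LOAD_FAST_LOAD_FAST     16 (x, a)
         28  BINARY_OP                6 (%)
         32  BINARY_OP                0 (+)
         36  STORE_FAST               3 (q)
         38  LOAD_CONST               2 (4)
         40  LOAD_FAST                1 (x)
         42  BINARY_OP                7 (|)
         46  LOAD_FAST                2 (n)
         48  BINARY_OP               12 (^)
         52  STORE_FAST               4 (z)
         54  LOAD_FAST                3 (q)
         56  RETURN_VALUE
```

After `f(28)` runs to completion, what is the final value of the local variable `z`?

7

LOAD_FAST_LOAD_FAST a,a → push 28,28. Stack: [28, 28]
BINARY_OP + → 28 + 28 = 56. Stack: [56]
STORE_FAST x → x=56. Stack: []
LOAD_CONST → push 3. Stack: [3]
LOAD_FAST x → push 56. Stack: [3, 56]
BINARY_OP ^ → 3 ^ 56 = 59. Stack: [59]
STORE_FAST n → n=59. Stack: []
LOAD_FAST_LOAD_FAST n,x → push 59,56. Stack: [59, 56]
BINARY_OP * → 59 * 56 = 3304. Stack: [3304]
LOAD_FAST_LOAD_FAST x,a → push 56,28. Stack: [3304, 56, 28]
BINARY_OP % → 56 % 28 = 0. Stack: [3304, 0]
BINARY_OP + → 3304 + 0 = 3304. Stack: [3304]
STORE_FAST q → q=3304. Stack: []
LOAD_CONST → push 4. Stack: [4]
LOAD_FAST x → push 56. Stack: [4, 56]
BINARY_OP | → 4 | 56 = 60. Stack: [60]
LOAD_FAST n → push 59. Stack: [60, 59]
BINARY_OP ^ → 60 ^ 59 = 7. Stack: [7]
STORE_FAST z → z=7. Stack: []
LOAD_FAST q → push 3304. Stack: [3304]
RETURN_VALUE → return 3304.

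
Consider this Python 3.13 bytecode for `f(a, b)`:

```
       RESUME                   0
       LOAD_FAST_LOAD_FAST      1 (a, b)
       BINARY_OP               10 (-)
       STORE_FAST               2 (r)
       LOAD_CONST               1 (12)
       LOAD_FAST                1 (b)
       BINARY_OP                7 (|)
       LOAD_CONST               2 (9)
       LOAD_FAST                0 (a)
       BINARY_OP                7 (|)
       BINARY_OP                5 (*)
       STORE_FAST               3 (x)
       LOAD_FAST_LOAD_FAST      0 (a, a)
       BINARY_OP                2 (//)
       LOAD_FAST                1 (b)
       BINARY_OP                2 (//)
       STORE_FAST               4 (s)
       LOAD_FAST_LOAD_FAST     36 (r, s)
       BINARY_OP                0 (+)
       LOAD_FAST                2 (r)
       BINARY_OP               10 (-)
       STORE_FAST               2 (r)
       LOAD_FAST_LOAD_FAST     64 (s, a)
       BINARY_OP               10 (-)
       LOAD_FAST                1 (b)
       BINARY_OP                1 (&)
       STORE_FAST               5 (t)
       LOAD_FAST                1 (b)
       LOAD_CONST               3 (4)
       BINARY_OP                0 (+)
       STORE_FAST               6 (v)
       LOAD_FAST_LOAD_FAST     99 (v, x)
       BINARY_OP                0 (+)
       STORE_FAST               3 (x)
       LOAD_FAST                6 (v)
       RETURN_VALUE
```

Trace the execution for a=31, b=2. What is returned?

LOAD_FAST_LOAD_FAST a,b → push 31,2. Stack: [31, 2]
BINARY_OP - → 31 - 2 = 29. Stack: [29]
STORE_FAST r → r=29. Stack: []
LOAD_CONST → push 12. Stack: [12]
LOAD_FAST b → push 2. Stack: [12, 2]
BINARY_OP | → 12 | 2 = 14. Stack: [14]
LOAD_CONST → push 9. Stack: [14, 9]
LOAD_FAST a → push 31. Stack: [14, 9, 31]
BINARY_OP | → 9 | 31 = 31. Stack: [14, 31]
BINARY_OP * → 14 * 31 = 434. Stack: [434]
STORE_FAST x → x=434. Stack: []
LOAD_FAST_LOAD_FAST a,a → push 31,31. Stack: [31, 31]
BINARY_OP // → 31 // 31 = 1. Stack: [1]
LOAD_FAST b → push 2. Stack: [1, 2]
BINARY_OP // → 1 // 2 = 0. Stack: [0]
STORE_FAST s → s=0. Stack: []
LOAD_FAST_LOAD_FAST r,s → push 29,0. Stack: [29, 0]
BINARY_OP + → 29 + 0 = 29. Stack: [29]
LOAD_FAST r → push 29. Stack: [29, 29]
BINARY_OP - → 29 - 29 = 0. Stack: [0]
STORE_FAST r → r=0. Stack: []
LOAD_FAST_LOAD_FAST s,a → push 0,31. Stack: [0, 31]
BINARY_OP - → 0 - 31 = -31. Stack: [-31]
LOAD_FAST b → push 2. Stack: [-31, 2]
BINARY_OP & → -31 & 2 = 0. Stack: [0]
STORE_FAST t → t=0. Stack: []
LOAD_FAST b → push 2. Stack: [2]
LOAD_CONST → push 4. Stack: [2, 4]
BINARY_OP + → 2 + 4 = 6. Stack: [6]
STORE_FAST v → v=6. Stack: []
LOAD_FAST_LOAD_FAST v,x → push 6,434. Stack: [6, 434]
BINARY_OP + → 6 + 434 = 440. Stack: [440]
STORE_FAST x → x=440. Stack: []
LOAD_FAST v → push 6. Stack: [6]
RETURN_VALUE → return 6.

6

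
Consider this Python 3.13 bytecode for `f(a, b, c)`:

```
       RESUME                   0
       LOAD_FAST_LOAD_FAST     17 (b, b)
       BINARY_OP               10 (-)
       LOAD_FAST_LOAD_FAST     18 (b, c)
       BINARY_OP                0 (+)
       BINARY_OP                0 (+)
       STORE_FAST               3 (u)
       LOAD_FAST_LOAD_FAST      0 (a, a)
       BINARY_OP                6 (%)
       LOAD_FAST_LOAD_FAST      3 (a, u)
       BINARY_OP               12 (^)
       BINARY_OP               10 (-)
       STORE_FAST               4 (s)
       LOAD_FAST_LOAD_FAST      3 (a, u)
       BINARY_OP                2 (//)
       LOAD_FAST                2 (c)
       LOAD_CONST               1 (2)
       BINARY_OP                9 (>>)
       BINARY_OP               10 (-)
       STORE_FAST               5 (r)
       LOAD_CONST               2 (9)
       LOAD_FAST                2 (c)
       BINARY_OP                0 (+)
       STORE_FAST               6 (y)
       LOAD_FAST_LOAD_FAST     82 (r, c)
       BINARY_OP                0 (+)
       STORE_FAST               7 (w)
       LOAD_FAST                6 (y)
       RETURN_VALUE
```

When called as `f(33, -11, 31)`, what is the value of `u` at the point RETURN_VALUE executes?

20

LOAD_FAST_LOAD_FAST b,b → push -11,-11. Stack: [-11, -11]
BINARY_OP - → -11 - -11 = 0. Stack: [0]
LOAD_FAST_LOAD_FAST b,c → push -11,31. Stack: [0, -11, 31]
BINARY_OP + → -11 + 31 = 20. Stack: [0, 20]
BINARY_OP + → 0 + 20 = 20. Stack: [20]
STORE_FAST u → u=20. Stack: []
LOAD_FAST_LOAD_FAST a,a → push 33,33. Stack: [33, 33]
BINARY_OP % → 33 % 33 = 0. Stack: [0]
LOAD_FAST_LOAD_FAST a,u → push 33,20. Stack: [0, 33, 20]
BINARY_OP ^ → 33 ^ 20 = 53. Stack: [0, 53]
BINARY_OP - → 0 - 53 = -53. Stack: [-53]
STORE_FAST s → s=-53. Stack: []
LOAD_FAST_LOAD_FAST a,u → push 33,20. Stack: [33, 20]
BINARY_OP // → 33 // 20 = 1. Stack: [1]
LOAD_FAST c → push 31. Stack: [1, 31]
LOAD_CONST → push 2. Stack: [1, 31, 2]
BINARY_OP >> → 31 >> 2 = 7. Stack: [1, 7]
BINARY_OP - → 1 - 7 = -6. Stack: [-6]
STORE_FAST r → r=-6. Stack: []
LOAD_CONST → push 9. Stack: [9]
LOAD_FAST c → push 31. Stack: [9, 31]
BINARY_OP + → 9 + 31 = 40. Stack: [40]
STORE_FAST y → y=40. Stack: []
LOAD_FAST_LOAD_FAST r,c → push -6,31. Stack: [-6, 31]
BINARY_OP + → -6 + 31 = 25. Stack: [25]
STORE_FAST w → w=25. Stack: []
LOAD_FAST y → push 40. Stack: [40]
RETURN_VALUE → return 40.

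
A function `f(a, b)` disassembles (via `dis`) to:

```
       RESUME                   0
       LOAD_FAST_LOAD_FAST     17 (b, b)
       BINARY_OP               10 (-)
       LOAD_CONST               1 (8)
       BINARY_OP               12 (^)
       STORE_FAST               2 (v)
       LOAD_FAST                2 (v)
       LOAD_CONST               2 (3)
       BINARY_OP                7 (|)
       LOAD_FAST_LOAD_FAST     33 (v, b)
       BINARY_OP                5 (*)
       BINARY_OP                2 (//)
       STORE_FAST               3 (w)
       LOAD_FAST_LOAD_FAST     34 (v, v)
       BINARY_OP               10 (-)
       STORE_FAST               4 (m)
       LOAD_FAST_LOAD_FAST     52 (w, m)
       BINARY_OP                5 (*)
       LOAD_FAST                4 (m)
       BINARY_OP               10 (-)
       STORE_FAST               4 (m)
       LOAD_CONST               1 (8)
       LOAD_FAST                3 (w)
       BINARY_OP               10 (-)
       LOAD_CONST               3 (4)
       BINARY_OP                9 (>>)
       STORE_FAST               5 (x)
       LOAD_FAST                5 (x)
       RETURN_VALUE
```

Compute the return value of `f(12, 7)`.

LOAD_FAST_LOAD_FAST b,b → push 7,7. Stack: [7, 7]
BINARY_OP - → 7 - 7 = 0. Stack: [0]
LOAD_CONST → push 8. Stack: [0, 8]
BINARY_OP ^ → 0 ^ 8 = 8. Stack: [8]
STORE_FAST v → v=8. Stack: []
LOAD_FAST v → push 8. Stack: [8]
LOAD_CONST → push 3. Stack: [8, 3]
BINARY_OP | → 8 | 3 = 11. Stack: [11]
LOAD_FAST_LOAD_FAST v,b → push 8,7. Stack: [11, 8, 7]
BINARY_OP * → 8 * 7 = 56. Stack: [11, 56]
BINARY_OP // → 11 // 56 = 0. Stack: [0]
STORE_FAST w → w=0. Stack: []
LOAD_FAST_LOAD_FAST v,v → push 8,8. Stack: [8, 8]
BINARY_OP - → 8 - 8 = 0. Stack: [0]
STORE_FAST m → m=0. Stack: []
LOAD_FAST_LOAD_FAST w,m → push 0,0. Stack: [0, 0]
BINARY_OP * → 0 * 0 = 0. Stack: [0]
LOAD_FAST m → push 0. Stack: [0, 0]
BINARY_OP - → 0 - 0 = 0. Stack: [0]
STORE_FAST m → m=0. Stack: []
LOAD_CONST → push 8. Stack: [8]
LOAD_FAST w → push 0. Stack: [8, 0]
BINARY_OP - → 8 - 0 = 8. Stack: [8]
LOAD_CONST → push 4. Stack: [8, 4]
BINARY_OP >> → 8 >> 4 = 0. Stack: [0]
STORE_FAST x → x=0. Stack: []
LOAD_FAST x → push 0. Stack: [0]
RETURN_VALUE → return 0.

0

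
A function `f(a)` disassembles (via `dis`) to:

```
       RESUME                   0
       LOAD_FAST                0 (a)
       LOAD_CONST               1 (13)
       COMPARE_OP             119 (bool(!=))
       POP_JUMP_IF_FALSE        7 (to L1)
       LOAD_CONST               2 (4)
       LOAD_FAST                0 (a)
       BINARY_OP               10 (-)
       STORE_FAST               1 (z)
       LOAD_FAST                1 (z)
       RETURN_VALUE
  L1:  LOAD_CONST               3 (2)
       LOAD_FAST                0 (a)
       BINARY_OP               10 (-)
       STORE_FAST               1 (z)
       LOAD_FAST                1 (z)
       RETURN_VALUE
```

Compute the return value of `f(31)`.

-27

LOAD_FAST a → push 31. Stack: [31]
LOAD_CONST → push 13. Stack: [31, 13]
COMPARE_OP bool(!=) → 31 vs 13 = True. Stack: [True]
POP_JUMP_IF_FALSE → pop True; no jump. Stack: []
LOAD_CONST → push 4. Stack: [4]
LOAD_FAST a → push 31. Stack: [4, 31]
BINARY_OP - → 4 - 31 = -27. Stack: [-27]
STORE_FAST z → z=-27. Stack: []
LOAD_FAST z → push -27. Stack: [-27]
RETURN_VALUE → return -27.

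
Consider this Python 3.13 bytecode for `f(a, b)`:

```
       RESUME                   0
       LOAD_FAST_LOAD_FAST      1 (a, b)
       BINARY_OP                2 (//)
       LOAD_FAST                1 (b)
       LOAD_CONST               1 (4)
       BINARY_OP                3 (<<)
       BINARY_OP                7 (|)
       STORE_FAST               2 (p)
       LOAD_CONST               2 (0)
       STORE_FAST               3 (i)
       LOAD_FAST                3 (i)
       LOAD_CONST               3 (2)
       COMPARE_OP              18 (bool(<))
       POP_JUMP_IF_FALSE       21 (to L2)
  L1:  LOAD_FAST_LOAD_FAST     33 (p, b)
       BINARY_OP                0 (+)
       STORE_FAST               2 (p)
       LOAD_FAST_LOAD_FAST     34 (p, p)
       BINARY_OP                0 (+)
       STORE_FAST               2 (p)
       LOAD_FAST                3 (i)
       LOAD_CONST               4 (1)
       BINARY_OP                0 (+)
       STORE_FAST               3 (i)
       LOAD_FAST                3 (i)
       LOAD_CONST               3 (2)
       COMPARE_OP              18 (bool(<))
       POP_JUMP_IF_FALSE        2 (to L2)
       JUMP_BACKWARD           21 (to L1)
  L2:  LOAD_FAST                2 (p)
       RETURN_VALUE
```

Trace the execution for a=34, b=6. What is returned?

440

LOAD_FAST_LOAD_FAST a,b → push 34,6. Stack: [34, 6]
BINARY_OP // → 34 // 6 = 5. Stack: [5]
LOAD_FAST b → push 6. Stack: [5, 6]
LOAD_CONST → push 4. Stack: [5, 6, 4]
BINARY_OP << → 6 << 4 = 96. Stack: [5, 96]
BINARY_OP | → 5 | 96 = 101. Stack: [101]
STORE_FAST p → p=101. Stack: []
LOAD_CONST → push 0. Stack: [0]
STORE_FAST i → i=0. Stack: []
LOAD_FAST i → push 0. Stack: [0]
LOAD_CONST → push 2. Stack: [0, 2]
COMPARE_OP bool(<) → 0 vs 2 = True. Stack: [True]
POP_JUMP_IF_FALSE → pop True; no jump. Stack: []
LOAD_FAST_LOAD_FAST p,b → push 101,6. Stack: [101, 6]
BINARY_OP + → 101 + 6 = 107. Stack: [107]
STORE_FAST p → p=107. Stack: []
LOAD_FAST_LOAD_FAST p,p → push 107,107. Stack: [107, 107]
BINARY_OP + → 107 + 107 = 214. Stack: [214]
STORE_FAST p → p=214. Stack: []
LOAD_FAST i → push 0. Stack: [0]
LOAD_CONST → push 1. Stack: [0, 1]
BINARY_OP + → 0 + 1 = 1. Stack: [1]
STORE_FAST i → i=1. Stack: []
LOAD_FAST i → push 1. Stack: [1]
LOAD_CONST → push 2. Stack: [1, 2]
COMPARE_OP bool(<) → 1 vs 2 = True. Stack: [True]
POP_JUMP_IF_FALSE → pop True; no jump. Stack: []
LOAD_FAST_LOAD_FAST p,b → push 214,6. Stack: [214, 6]
BINARY_OP + → 214 + 6 = 220. Stack: [220]
STORE_FAST p → p=220. Stack: []
LOAD_FAST_LOAD_FAST p,p → push 220,220. Stack: [220, 220]
BINARY_OP + → 220 + 220 = 440. Stack: [440]
STORE_FAST p → p=440. Stack: []
LOAD_FAST i → push 1. Stack: [1]
LOAD_CONST → push 1. Stack: [1, 1]
BINARY_OP + → 1 + 1 = 2. Stack: [2]
STORE_FAST i → i=2. Stack: []
LOAD_FAST i → push 2. Stack: [2]
LOAD_CONST → push 2. Stack: [2, 2]
COMPARE_OP bool(<) → 2 vs 2 = False. Stack: [False]
POP_JUMP_IF_FALSE → pop False; jump. Stack: []
LOAD_FAST p → push 440. Stack: [440]
RETURN_VALUE → return 440.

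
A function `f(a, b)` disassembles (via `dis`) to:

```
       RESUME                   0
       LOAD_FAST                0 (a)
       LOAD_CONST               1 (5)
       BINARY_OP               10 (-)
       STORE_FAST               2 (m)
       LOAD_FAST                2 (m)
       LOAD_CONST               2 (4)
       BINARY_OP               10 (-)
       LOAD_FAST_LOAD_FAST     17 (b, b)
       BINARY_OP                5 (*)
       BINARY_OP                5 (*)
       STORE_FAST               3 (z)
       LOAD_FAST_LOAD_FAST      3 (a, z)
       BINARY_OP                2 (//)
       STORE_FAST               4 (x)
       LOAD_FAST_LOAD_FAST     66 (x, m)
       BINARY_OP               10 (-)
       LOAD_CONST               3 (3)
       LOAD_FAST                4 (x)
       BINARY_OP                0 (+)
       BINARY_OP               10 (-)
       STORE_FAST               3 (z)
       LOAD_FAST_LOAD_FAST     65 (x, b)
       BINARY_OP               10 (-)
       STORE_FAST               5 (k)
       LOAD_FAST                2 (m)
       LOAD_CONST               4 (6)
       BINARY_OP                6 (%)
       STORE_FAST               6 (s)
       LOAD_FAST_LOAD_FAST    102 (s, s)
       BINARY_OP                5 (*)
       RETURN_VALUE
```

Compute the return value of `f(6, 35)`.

LOAD_FAST a → push 6. Stack: [6]
LOAD_CONST → push 5. Stack: [6, 5]
BINARY_OP - → 6 - 5 = 1. Stack: [1]
STORE_FAST m → m=1. Stack: []
LOAD_FAST m → push 1. Stack: [1]
LOAD_CONST → push 4. Stack: [1, 4]
BINARY_OP - → 1 - 4 = -3. Stack: [-3]
LOAD_FAST_LOAD_FAST b,b → push 35,35. Stack: [-3, 35, 35]
BINARY_OP * → 35 * 35 = 1225. Stack: [-3, 1225]
BINARY_OP * → -3 * 1225 = -3675. Stack: [-3675]
STORE_FAST z → z=-3675. Stack: []
LOAD_FAST_LOAD_FAST a,z → push 6,-3675. Stack: [6, -3675]
BINARY_OP // → 6 // -3675 = -1. Stack: [-1]
STORE_FAST x → x=-1. Stack: []
LOAD_FAST_LOAD_FAST x,m → push -1,1. Stack: [-1, 1]
BINARY_OP - → -1 - 1 = -2. Stack: [-2]
LOAD_CONST → push 3. Stack: [-2, 3]
LOAD_FAST x → push -1. Stack: [-2, 3, -1]
BINARY_OP + → 3 + -1 = 2. Stack: [-2, 2]
BINARY_OP - → -2 - 2 = -4. Stack: [-4]
STORE_FAST z → z=-4. Stack: []
LOAD_FAST_LOAD_FAST x,b → push -1,35. Stack: [-1, 35]
BINARY_OP - → -1 - 35 = -36. Stack: [-36]
STORE_FAST k → k=-36. Stack: []
LOAD_FAST m → push 1. Stack: [1]
LOAD_CONST → push 6. Stack: [1, 6]
BINARY_OP % → 1 % 6 = 1. Stack: [1]
STORE_FAST s → s=1. Stack: []
LOAD_FAST_LOAD_FAST s,s → push 1,1. Stack: [1, 1]
BINARY_OP * → 1 * 1 = 1. Stack: [1]
RETURN_VALUE → return 1.

1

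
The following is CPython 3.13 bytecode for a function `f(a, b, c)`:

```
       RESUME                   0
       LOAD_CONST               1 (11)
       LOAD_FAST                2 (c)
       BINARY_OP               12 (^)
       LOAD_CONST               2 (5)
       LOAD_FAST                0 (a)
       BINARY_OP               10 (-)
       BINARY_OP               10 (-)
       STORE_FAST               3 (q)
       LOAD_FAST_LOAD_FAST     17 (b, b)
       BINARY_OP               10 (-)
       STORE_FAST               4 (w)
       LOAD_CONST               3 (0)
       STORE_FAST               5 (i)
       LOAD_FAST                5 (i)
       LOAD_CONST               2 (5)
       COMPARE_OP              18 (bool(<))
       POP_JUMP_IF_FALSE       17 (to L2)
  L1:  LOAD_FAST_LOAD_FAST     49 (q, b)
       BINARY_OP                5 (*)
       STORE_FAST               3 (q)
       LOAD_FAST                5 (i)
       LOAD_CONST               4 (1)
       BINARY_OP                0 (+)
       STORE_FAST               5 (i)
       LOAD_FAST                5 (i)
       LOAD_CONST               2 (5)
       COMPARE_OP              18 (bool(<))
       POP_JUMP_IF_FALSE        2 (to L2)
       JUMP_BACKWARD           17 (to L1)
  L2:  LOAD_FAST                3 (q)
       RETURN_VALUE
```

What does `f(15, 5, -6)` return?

-15625

LOAD_CONST → push 11
LOAD_FAST c → push -6
BINARY_OP ^ → 11 ^ -6 = -15
LOAD_CONST → push 5
LOAD_FAST a → push 15
BINARY_OP - → 5 - 15 = -10
BINARY_OP - → -15 - -10 = -5
STORE_FAST q → q=-5
LOAD_FAST_LOAD_FAST b,b → push 5,5
BINARY_OP - → 5 - 5 = 0
STORE_FAST w → w=0
LOAD_CONST → push 0
STORE_FAST i → i=0
LOAD_FAST i → push 0
LOAD_CONST → push 5
COMPARE_OP bool(<) → 0 vs 5 = True
POP_JUMP_IF_FALSE → pop True; no jump
LOAD_FAST_LOAD_FAST q,b → push -5,5
BINARY_OP * → -5 * 5 = -25
STORE_FAST q → q=-25
LOAD_FAST i → push 0
LOAD_CONST → push 1
BINARY_OP + → 0 + 1 = 1
STORE_FAST i → i=1
LOAD_FAST i → push 1
LOAD_CONST → push 5
COMPARE_OP bool(<) → 1 vs 5 = True
POP_JUMP_IF_FALSE → pop True; no jump
LOAD_FAST_LOAD_FAST q,b → push -25,5
BINARY_OP * → -25 * 5 = -125
STORE_FAST q → q=-125
LOAD_FAST i → push 1
LOAD_CONST → push 1
BINARY_OP + → 1 + 1 = 2
STORE_FAST i → i=2
LOAD_FAST i → push 2
LOAD_CONST → push 5
COMPARE_OP bool(<) → 2 vs 5 = True
POP_JUMP_IF_FALSE → pop True; no jump
LOAD_FAST_LOAD_FAST q,b → push -125,5
BINARY_OP * → -125 * 5 = -625
STORE_FAST q → q=-625
LOAD_FAST i → push 2
LOAD_CONST → push 1
BINARY_OP + → 2 + 1 = 3
STORE_FAST i → i=3
LOAD_FAST i → push 3
LOAD_CONST → push 5
COMPARE_OP bool(<) → 3 vs 5 = True
POP_JUMP_IF_FALSE → pop True; no jump
LOAD_FAST_LOAD_FAST q,b → push -625,5
BINARY_OP * → -625 * 5 = -3125
STORE_FAST q → q=-3125
LOAD_FAST i → push 3
LOAD_CONST → push 1
BINARY_OP + → 3 + 1 = 4
STORE_FAST i → i=4
LOAD_FAST i → push 4
LOAD_CONST → push 5
COMPARE_OP bool(<) → 4 vs 5 = True
POP_JUMP_IF_FALSE → pop True; no jump
LOAD_FAST_LOAD_FAST q,b → push -3125,5
BINARY_OP * → -3125 * 5 = -15625
STORE_FAST q → q=-15625
LOAD_FAST i → push 4
LOAD_CONST → push 1
BINARY_OP + → 4 + 1 = 5
STORE_FAST i → i=5
LOAD_FAST i → push 5
LOAD_CONST → push 5
COMPARE_OP bool(<) → 5 vs 5 = False
POP_JUMP_IF_FALSE → pop False; jump
LOAD_FAST q → push -15625
RETURN_VALUE → return -15625.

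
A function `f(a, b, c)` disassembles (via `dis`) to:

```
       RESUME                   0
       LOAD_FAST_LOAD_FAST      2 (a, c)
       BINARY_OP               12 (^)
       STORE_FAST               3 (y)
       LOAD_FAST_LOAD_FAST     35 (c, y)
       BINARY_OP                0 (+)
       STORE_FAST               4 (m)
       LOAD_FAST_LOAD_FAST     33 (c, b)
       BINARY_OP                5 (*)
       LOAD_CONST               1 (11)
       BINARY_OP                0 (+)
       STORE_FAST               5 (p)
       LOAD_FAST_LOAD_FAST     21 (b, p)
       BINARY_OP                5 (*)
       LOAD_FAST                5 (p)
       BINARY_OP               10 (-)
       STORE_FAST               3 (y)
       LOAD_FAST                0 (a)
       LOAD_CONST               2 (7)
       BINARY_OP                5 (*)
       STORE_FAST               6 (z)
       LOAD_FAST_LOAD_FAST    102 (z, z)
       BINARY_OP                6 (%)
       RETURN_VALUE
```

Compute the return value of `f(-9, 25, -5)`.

0

LOAD_FAST_LOAD_FAST a,c → push -9,-5. Stack: [-9, -5]
BINARY_OP ^ → -9 ^ -5 = 12. Stack: [12]
STORE_FAST y → y=12. Stack: []
LOAD_FAST_LOAD_FAST c,y → push -5,12. Stack: [-5, 12]
BINARY_OP + → -5 + 12 = 7. Stack: [7]
STORE_FAST m → m=7. Stack: []
LOAD_FAST_LOAD_FAST c,b → push -5,25. Stack: [-5, 25]
BINARY_OP * → -5 * 25 = -125. Stack: [-125]
LOAD_CONST → push 11. Stack: [-125, 11]
BINARY_OP + → -125 + 11 = -114. Stack: [-114]
STORE_FAST p → p=-114. Stack: []
LOAD_FAST_LOAD_FAST b,p → push 25,-114. Stack: [25, -114]
BINARY_OP * → 25 * -114 = -2850. Stack: [-2850]
LOAD_FAST p → push -114. Stack: [-2850, -114]
BINARY_OP - → -2850 - -114 = -2736. Stack: [-2736]
STORE_FAST y → y=-2736. Stack: []
LOAD_FAST a → push -9. Stack: [-9]
LOAD_CONST → push 7. Stack: [-9, 7]
BINARY_OP * → -9 * 7 = -63. Stack: [-63]
STORE_FAST z → z=-63. Stack: []
LOAD_FAST_LOAD_FAST z,z → push -63,-63. Stack: [-63, -63]
BINARY_OP % → -63 % -63 = 0. Stack: [0]
RETURN_VALUE → return 0.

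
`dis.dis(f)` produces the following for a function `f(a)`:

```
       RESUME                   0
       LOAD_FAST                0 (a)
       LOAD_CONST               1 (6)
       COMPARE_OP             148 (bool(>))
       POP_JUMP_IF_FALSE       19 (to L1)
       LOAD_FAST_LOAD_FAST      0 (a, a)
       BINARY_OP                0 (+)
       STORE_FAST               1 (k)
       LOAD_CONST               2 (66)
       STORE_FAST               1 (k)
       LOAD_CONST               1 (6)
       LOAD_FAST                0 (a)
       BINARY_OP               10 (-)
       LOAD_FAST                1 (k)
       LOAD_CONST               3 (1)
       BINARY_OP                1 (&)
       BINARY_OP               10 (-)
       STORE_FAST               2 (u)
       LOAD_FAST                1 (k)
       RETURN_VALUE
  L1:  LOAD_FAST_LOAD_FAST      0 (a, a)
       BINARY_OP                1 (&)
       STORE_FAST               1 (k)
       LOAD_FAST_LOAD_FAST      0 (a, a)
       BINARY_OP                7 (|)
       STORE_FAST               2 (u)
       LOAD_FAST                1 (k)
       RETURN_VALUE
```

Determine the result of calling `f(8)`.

LOAD_FAST a → push 8. Stack: [8]
LOAD_CONST → push 6. Stack: [8, 6]
COMPARE_OP bool(>) → 8 vs 6 = True. Stack: [True]
POP_JUMP_IF_FALSE → pop True; no jump. Stack: []
LOAD_FAST_LOAD_FAST a,a → push 8,8. Stack: [8, 8]
BINARY_OP + → 8 + 8 = 16. Stack: [16]
STORE_FAST k → k=16. Stack: []
LOAD_CONST → push 66. Stack: [66]
STORE_FAST k → k=66. Stack: []
LOAD_CONST → push 6. Stack: [6]
LOAD_FAST a → push 8. Stack: [6, 8]
BINARY_OP - → 6 - 8 = -2. Stack: [-2]
LOAD_FAST k → push 66. Stack: [-2, 66]
LOAD_CONST → push 1. Stack: [-2, 66, 1]
BINARY_OP & → 66 & 1 = 0. Stack: [-2, 0]
BINARY_OP - → -2 - 0 = -2. Stack: [-2]
STORE_FAST u → u=-2. Stack: []
LOAD_FAST k → push 66. Stack: [66]
RETURN_VALUE → return 66.

66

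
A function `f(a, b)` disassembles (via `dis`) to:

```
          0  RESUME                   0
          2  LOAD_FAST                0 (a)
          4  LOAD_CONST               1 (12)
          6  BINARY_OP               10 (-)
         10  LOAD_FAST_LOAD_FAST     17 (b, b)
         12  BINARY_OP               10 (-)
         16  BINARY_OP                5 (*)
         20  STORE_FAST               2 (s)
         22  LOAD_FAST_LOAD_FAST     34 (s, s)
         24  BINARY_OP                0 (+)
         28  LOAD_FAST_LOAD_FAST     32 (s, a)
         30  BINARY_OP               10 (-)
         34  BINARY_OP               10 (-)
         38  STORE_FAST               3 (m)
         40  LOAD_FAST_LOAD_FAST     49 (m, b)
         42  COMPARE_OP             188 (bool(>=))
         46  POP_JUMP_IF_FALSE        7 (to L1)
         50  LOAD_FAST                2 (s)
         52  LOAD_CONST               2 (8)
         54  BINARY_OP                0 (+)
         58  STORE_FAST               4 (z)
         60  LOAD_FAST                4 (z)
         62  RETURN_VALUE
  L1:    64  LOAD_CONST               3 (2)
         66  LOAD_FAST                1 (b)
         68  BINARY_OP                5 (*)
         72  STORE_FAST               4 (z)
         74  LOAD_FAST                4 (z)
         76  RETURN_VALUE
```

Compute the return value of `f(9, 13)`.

LOAD_FAST a → push 9. Stack: [9]
LOAD_CONST → push 12. Stack: [9, 12]
BINARY_OP - → 9 - 12 = -3. Stack: [-3]
LOAD_FAST_LOAD_FAST b,b → push 13,13. Stack: [-3, 13, 13]
BINARY_OP - → 13 - 13 = 0. Stack: [-3, 0]
BINARY_OP * → -3 * 0 = 0. Stack: [0]
STORE_FAST s → s=0. Stack: []
LOAD_FAST_LOAD_FAST s,s → push 0,0. Stack: [0, 0]
BINARY_OP + → 0 + 0 = 0. Stack: [0]
LOAD_FAST_LOAD_FAST s,a → push 0,9. Stack: [0, 0, 9]
BINARY_OP - → 0 - 9 = -9. Stack: [0, -9]
BINARY_OP - → 0 - -9 = 9. Stack: [9]
STORE_FAST m → m=9. Stack: []
LOAD_FAST_LOAD_FAST m,b → push 9,13. Stack: [9, 13]
COMPARE_OP bool(>=) → 9 vs 13 = False. Stack: [False]
POP_JUMP_IF_FALSE → pop False; jump. Stack: []
LOAD_CONST → push 2. Stack: [2]
LOAD_FAST b → push 13. Stack: [2, 13]
BINARY_OP * → 2 * 13 = 26. Stack: [26]
STORE_FAST z → z=26. Stack: []
LOAD_FAST z → push 26. Stack: [26]
RETURN_VALUE → return 26.

26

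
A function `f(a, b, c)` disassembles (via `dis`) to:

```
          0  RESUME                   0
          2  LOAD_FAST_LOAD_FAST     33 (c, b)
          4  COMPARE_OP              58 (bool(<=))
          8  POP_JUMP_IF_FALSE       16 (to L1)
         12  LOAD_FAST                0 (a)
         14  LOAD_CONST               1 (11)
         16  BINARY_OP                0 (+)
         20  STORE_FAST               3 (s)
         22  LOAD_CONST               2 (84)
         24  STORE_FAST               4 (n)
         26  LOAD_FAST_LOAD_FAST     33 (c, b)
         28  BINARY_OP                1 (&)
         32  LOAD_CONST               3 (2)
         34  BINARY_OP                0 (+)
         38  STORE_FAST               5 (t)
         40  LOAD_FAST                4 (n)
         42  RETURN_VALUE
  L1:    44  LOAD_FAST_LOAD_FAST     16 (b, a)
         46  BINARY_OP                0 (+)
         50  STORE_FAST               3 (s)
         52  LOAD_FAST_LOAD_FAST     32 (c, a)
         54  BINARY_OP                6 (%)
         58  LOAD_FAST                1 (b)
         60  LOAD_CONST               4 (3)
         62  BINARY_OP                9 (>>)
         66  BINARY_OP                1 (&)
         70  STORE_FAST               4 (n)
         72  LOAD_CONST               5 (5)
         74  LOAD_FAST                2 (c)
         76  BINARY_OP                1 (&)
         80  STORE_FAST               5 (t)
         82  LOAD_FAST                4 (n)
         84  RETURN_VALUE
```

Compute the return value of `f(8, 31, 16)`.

LOAD_FAST_LOAD_FAST c,b → push 16,31. Stack: [16, 31]
COMPARE_OP bool(<=) → 16 vs 31 = True. Stack: [True]
POP_JUMP_IF_FALSE → pop True; no jump. Stack: []
LOAD_FAST a → push 8. Stack: [8]
LOAD_CONST → push 11. Stack: [8, 11]
BINARY_OP + → 8 + 11 = 19. Stack: [19]
STORE_FAST s → s=19. Stack: []
LOAD_CONST → push 84. Stack: [84]
STORE_FAST n → n=84. Stack: []
LOAD_FAST_LOAD_FAST c,b → push 16,31. Stack: [16, 31]
BINARY_OP & → 16 & 31 = 16. Stack: [16]
LOAD_CONST → push 2. Stack: [16, 2]
BINARY_OP + → 16 + 2 = 18. Stack: [18]
STORE_FAST t → t=18. Stack: []
LOAD_FAST n → push 84. Stack: [84]
RETURN_VALUE → return 84.

84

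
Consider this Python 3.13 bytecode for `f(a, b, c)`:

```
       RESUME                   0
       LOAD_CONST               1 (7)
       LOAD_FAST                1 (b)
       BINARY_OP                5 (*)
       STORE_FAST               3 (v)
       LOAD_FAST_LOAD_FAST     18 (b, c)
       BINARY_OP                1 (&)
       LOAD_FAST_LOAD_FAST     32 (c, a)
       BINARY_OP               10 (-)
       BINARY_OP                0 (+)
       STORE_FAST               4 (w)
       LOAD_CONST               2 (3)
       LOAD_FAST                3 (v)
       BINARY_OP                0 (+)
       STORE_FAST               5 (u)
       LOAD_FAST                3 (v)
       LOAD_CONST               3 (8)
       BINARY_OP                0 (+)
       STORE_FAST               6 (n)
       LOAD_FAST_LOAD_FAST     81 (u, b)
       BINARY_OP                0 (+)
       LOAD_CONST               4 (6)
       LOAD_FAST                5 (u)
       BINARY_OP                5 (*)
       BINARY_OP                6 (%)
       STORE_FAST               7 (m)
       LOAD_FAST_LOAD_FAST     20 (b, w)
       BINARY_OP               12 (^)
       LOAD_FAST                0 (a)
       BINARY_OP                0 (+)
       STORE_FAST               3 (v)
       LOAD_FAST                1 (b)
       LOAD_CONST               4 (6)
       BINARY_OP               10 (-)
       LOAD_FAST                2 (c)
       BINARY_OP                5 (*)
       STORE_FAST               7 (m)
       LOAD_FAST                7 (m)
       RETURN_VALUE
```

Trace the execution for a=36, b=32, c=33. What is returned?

858

LOAD_CONST → push 7. Stack: [7]
LOAD_FAST b → push 32. Stack: [7, 32]
BINARY_OP * → 7 * 32 = 224. Stack: [224]
STORE_FAST v → v=224. Stack: []
LOAD_FAST_LOAD_FAST b,c → push 32,33. Stack: [32, 33]
BINARY_OP & → 32 & 33 = 32. Stack: [32]
LOAD_FAST_LOAD_FAST c,a → push 33,36. Stack: [32, 33, 36]
BINARY_OP - → 33 - 36 = -3. Stack: [32, -3]
BINARY_OP + → 32 + -3 = 29. Stack: [29]
STORE_FAST w → w=29. Stack: []
LOAD_CONST → push 3. Stack: [3]
LOAD_FAST v → push 224. Stack: [3, 224]
BINARY_OP + → 3 + 224 = 227. Stack: [227]
STORE_FAST u → u=227. Stack: []
LOAD_FAST v → push 224. Stack: [224]
LOAD_CONST → push 8. Stack: [224, 8]
BINARY_OP + → 224 + 8 = 232. Stack: [232]
STORE_FAST n → n=232. Stack: []
LOAD_FAST_LOAD_FAST u,b → push 227,32. Stack: [227, 32]
BINARY_OP + → 227 + 32 = 259. Stack: [259]
LOAD_CONST → push 6. Stack: [259, 6]
LOAD_FAST u → push 227. Stack: [259, 6, 227]
BINARY_OP * → 6 * 227 = 1362. Stack: [259, 1362]
BINARY_OP % → 259 % 1362 = 259. Stack: [259]
STORE_FAST m → m=259. Stack: []
LOAD_FAST_LOAD_FAST b,w → push 32,29. Stack: [32, 29]
BINARY_OP ^ → 32 ^ 29 = 61. Stack: [61]
LOAD_FAST a → push 36. Stack: [61, 36]
BINARY_OP + → 61 + 36 = 97. Stack: [97]
STORE_FAST v → v=97. Stack: []
LOAD_FAST b → push 32. Stack: [32]
LOAD_CONST → push 6. Stack: [32, 6]
BINARY_OP - → 32 - 6 = 26. Stack: [26]
LOAD_FAST c → push 33. Stack: [26, 33]
BINARY_OP * → 26 * 33 = 858. Stack: [858]
STORE_FAST m → m=858. Stack: []
LOAD_FAST m → push 858. Stack: [858]
RETURN_VALUE → return 858.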